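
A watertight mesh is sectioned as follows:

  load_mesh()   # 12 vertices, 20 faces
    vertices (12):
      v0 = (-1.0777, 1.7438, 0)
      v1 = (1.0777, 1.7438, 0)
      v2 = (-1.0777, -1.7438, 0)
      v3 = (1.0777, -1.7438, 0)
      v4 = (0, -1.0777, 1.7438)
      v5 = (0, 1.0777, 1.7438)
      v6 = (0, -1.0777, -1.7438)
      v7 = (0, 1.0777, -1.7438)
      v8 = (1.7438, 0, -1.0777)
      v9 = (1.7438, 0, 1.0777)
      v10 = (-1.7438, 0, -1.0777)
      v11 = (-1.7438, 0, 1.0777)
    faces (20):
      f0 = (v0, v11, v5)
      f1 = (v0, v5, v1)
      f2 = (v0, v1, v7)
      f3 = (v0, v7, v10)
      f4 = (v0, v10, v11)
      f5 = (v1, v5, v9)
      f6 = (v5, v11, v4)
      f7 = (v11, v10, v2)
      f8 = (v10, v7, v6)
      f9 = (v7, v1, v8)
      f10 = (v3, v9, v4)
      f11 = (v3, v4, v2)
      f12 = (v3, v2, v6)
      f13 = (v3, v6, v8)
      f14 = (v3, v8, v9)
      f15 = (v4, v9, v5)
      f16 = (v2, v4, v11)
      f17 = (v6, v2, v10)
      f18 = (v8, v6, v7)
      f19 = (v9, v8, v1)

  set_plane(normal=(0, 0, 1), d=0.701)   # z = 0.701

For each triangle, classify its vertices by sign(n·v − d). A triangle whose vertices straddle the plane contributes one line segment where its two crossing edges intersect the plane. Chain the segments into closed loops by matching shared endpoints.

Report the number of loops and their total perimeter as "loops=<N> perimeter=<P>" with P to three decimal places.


Straddling triangles (10 of 20):
  (v0,v11,v5) [-++] → (-1.51097, 0.609529, 0.701)–(-0.644469, 1.47603, 0.701)  len=1.2254
  (v0,v5,v1) [-+-] → (-0.644469, 1.47603, 0.701)–(0.644469, 1.47603, 0.701)  len=1.2889
  (v0,v10,v11) [--+] → (-1.7438, 0, 0.701)–(-1.51097, 0.609529, 0.701)  len=0.6525
  (v1,v5,v9) [-++] → (0.644469, 1.47603, 0.701)–(1.51097, 0.609529, 0.701)  len=1.2254
  (v11,v10,v2) [+--] → (-1.7438, 0, 0.701)–(-1.51097, -0.609529, 0.701)  len=0.6525
  (v3,v9,v4) [-++] → (1.51097, -0.609529, 0.701)–(0.644469, -1.47603, 0.701)  len=1.2254
  (v3,v4,v2) [-+-] → (0.644469, -1.47603, 0.701)–(-0.644469, -1.47603, 0.701)  len=1.2889
  (v3,v8,v9) [--+] → (1.7438, 0, 0.701)–(1.51097, -0.609529, 0.701)  len=0.6525
  (v2,v4,v11) [-++] → (-0.644469, -1.47603, 0.701)–(-1.51097, -0.609529, 0.701)  len=1.2254
  (v9,v8,v1) [+--] → (1.7438, 0, 0.701)–(1.51097, 0.609529, 0.701)  len=0.6525

Chained into 1 loop(s):
  loop 1: 10 segments, perimeter = 10.0895
Total perimeter = 10.089

loops=1 perimeter=10.089


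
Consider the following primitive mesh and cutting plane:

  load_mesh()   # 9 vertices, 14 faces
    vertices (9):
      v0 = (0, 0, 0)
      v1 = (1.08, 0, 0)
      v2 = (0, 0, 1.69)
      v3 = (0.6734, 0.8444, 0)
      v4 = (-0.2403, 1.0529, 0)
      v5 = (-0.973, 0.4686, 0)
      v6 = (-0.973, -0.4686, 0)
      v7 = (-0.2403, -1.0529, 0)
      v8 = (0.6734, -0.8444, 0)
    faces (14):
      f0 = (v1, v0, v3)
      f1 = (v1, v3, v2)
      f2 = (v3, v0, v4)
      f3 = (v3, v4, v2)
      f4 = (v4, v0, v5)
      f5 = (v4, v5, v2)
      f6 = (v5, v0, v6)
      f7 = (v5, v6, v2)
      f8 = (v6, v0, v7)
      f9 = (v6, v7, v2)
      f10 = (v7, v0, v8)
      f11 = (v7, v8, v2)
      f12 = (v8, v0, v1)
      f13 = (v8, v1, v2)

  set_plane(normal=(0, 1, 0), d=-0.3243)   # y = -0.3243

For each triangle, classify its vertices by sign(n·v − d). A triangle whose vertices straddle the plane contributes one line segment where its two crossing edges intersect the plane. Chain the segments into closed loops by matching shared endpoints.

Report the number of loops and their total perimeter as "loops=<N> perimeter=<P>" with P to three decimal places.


loops=1 perimeter=4.973

Straddling triangles (8 of 14):
  (v5,v0,v6) [++-] → (-0.673376, -0.3243, 0)–(-0.973, -0.3243, 0)  len=0.2996
  (v5,v6,v2) [+-+] → (-0.973, -0.3243, 0)–(-0.673376, -0.3243, 0.520416)  len=0.6005
  (v6,v0,v7) [-+-] → (-0.673376, -0.3243, 0)–(-0.074014, -0.3243, 0)  len=0.5994
  (v6,v7,v2) [--+] → (-0.074014, -0.3243, 1.16947)–(-0.673376, -0.3243, 0.520416)  len=0.8835
  (v7,v0,v8) [-+-] → (-0.074014, -0.3243, 0)–(0.258626, -0.3243, 0)  len=0.3326
  (v7,v8,v2) [--+] → (0.258626, -0.3243, 1.04094)–(-0.074014, -0.3243, 1.16947)  len=0.3566
  (v8,v0,v1) [-++] → (0.258626, -0.3243, 0)–(0.923841, -0.3243, 0)  len=0.6652
  (v8,v1,v2) [-++] → (0.923841, -0.3243, 0)–(0.258626, -0.3243, 1.04094)  len=1.2353

Chained into 1 loop(s):
  loop 1: 8 segments, perimeter = 4.9728
Total perimeter = 4.973


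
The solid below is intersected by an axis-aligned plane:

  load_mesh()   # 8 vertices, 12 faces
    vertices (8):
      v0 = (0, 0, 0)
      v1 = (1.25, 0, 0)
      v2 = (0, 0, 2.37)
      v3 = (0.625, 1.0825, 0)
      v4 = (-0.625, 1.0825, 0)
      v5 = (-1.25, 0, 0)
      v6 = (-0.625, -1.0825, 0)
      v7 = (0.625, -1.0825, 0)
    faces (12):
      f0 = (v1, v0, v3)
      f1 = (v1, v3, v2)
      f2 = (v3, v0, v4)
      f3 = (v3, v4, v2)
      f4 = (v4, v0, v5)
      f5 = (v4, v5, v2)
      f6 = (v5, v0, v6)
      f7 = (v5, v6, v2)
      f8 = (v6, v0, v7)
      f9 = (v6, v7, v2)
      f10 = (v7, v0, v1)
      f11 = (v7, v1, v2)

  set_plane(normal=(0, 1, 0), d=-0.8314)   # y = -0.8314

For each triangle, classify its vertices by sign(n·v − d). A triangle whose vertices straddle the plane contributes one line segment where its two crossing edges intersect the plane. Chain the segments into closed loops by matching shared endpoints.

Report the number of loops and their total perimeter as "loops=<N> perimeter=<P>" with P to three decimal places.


Straddling triangles (6 of 12):
  (v5,v0,v6) [++-] → (-0.480023, -0.8314, 0)–(-0.769977, -0.8314, 0)  len=0.2900
  (v5,v6,v2) [+-+] → (-0.769977, -0.8314, 0)–(-0.480023, -0.8314, 0.549752)  len=0.6215
  (v6,v0,v7) [-+-] → (-0.480023, -0.8314, 0)–(0.480023, -0.8314, 0)  len=0.9600
  (v6,v7,v2) [--+] → (0.480023, -0.8314, 0.549752)–(-0.480023, -0.8314, 0.549752)  len=0.9600
  (v7,v0,v1) [-++] → (0.480023, -0.8314, 0)–(0.769977, -0.8314, 0)  len=0.2900
  (v7,v1,v2) [-++] → (0.769977, -0.8314, 0)–(0.480023, -0.8314, 0.549752)  len=0.6215

Chained into 1 loop(s):
  loop 1: 6 segments, perimeter = 3.7431
Total perimeter = 3.743

loops=1 perimeter=3.743


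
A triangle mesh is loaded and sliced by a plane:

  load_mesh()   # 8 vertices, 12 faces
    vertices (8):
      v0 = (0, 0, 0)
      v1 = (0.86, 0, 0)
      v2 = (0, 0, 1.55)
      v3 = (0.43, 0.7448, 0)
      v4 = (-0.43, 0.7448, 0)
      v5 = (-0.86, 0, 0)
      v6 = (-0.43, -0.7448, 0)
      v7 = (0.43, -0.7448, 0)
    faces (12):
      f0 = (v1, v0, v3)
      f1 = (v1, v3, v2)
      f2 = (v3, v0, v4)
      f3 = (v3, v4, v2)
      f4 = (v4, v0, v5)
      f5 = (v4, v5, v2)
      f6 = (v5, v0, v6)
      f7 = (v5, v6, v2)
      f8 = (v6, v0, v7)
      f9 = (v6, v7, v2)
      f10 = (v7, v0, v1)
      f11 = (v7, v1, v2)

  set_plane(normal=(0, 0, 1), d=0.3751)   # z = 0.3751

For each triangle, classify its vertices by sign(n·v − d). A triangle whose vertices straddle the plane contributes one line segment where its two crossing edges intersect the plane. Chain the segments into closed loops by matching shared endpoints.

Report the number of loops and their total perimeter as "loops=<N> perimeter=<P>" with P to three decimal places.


loops=1 perimeter=3.911

Straddling triangles (6 of 12):
  (v1,v3,v2) [--+] → (0.32594, 0.564558, 0.3751)–(0.65188, 0, 0.3751)  len=0.6519
  (v3,v4,v2) [--+] → (-0.32594, 0.564558, 0.3751)–(0.32594, 0.564558, 0.3751)  len=0.6519
  (v4,v5,v2) [--+] → (-0.65188, 0, 0.3751)–(-0.32594, 0.564558, 0.3751)  len=0.6519
  (v5,v6,v2) [--+] → (-0.32594, -0.564558, 0.3751)–(-0.65188, 0, 0.3751)  len=0.6519
  (v6,v7,v2) [--+] → (0.32594, -0.564558, 0.3751)–(-0.32594, -0.564558, 0.3751)  len=0.6519
  (v7,v1,v2) [--+] → (0.65188, 0, 0.3751)–(0.32594, -0.564558, 0.3751)  len=0.6519

Chained into 1 loop(s):
  loop 1: 6 segments, perimeter = 3.9113
Total perimeter = 3.911


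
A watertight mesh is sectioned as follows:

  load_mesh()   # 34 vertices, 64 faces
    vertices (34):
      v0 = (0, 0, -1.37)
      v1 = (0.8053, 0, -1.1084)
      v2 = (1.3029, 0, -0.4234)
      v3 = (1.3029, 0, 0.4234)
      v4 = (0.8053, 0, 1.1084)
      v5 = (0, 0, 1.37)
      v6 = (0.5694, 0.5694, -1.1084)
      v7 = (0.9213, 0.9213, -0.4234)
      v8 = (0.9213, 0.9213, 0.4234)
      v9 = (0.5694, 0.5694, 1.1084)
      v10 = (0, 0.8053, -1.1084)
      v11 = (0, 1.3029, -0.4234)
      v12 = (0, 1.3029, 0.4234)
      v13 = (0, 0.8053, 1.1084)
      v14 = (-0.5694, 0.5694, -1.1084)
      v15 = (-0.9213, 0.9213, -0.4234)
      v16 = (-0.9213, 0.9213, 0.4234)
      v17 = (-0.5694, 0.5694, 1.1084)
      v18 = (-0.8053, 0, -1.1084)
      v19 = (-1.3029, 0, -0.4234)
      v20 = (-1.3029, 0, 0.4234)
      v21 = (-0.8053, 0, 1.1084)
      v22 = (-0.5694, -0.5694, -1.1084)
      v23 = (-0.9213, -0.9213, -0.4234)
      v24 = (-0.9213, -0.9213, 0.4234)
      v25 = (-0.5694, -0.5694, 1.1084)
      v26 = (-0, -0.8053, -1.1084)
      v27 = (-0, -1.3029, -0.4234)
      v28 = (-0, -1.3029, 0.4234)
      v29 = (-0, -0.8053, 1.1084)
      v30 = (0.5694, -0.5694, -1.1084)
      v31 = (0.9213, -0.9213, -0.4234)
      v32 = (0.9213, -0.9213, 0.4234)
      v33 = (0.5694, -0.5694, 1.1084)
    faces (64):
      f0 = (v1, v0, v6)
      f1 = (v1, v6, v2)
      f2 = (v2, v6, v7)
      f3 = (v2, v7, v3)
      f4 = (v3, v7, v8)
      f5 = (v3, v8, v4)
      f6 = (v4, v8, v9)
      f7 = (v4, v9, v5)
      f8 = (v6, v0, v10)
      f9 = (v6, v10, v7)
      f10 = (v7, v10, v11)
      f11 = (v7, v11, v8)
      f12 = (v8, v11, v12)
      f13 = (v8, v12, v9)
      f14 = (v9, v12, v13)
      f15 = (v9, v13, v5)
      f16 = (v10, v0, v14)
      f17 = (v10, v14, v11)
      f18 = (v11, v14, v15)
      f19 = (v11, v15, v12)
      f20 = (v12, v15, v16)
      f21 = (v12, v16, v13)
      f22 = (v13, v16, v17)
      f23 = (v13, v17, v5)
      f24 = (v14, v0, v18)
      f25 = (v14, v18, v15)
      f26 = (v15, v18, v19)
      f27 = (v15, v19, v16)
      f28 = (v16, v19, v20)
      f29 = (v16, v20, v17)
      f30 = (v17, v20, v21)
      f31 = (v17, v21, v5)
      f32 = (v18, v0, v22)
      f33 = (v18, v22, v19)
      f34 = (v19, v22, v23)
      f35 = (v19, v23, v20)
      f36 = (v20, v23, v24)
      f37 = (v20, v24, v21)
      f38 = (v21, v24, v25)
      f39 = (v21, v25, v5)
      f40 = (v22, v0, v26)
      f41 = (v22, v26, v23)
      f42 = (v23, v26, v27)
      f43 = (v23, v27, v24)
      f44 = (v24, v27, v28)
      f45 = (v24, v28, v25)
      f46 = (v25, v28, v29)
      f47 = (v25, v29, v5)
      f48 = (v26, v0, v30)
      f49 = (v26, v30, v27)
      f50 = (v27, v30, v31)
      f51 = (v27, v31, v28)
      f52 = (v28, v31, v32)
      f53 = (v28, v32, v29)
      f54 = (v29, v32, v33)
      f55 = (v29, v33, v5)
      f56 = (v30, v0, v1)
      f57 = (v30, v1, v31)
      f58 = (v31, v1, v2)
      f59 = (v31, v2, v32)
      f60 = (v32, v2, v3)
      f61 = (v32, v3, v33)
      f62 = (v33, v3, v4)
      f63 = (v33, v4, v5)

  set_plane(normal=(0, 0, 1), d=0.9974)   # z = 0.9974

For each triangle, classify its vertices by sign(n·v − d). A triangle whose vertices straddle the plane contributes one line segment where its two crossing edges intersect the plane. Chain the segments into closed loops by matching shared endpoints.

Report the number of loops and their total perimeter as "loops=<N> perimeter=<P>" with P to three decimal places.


Straddling triangles (16 of 64):
  (v3,v8,v4) [--+] → (0.824097, 0.149291, 0.9974)–(0.885933, 0, 0.9974)  len=0.1616
  (v4,v8,v9) [+-+] → (0.824097, 0.149291, 0.9974)–(0.626423, 0.626423, 0.9974)  len=0.5165
  (v8,v12,v9) [--+] → (0.477132, 0.688259, 0.9974)–(0.626423, 0.626423, 0.9974)  len=0.1616
  (v9,v12,v13) [+-+] → (0.477132, 0.688259, 0.9974)–(0, 0.885933, 0.9974)  len=0.5165
  (v12,v16,v13) [--+] → (-0.149291, 0.824097, 0.9974)–(0, 0.885933, 0.9974)  len=0.1616
  (v13,v16,v17) [+-+] → (-0.149291, 0.824097, 0.9974)–(-0.626423, 0.626423, 0.9974)  len=0.5165
  (v16,v20,v17) [--+] → (-0.688259, 0.477132, 0.9974)–(-0.626423, 0.626423, 0.9974)  len=0.1616
  (v17,v20,v21) [+-+] → (-0.688259, 0.477132, 0.9974)–(-0.885933, 0, 0.9974)  len=0.5165
  (v20,v24,v21) [--+] → (-0.824097, -0.149291, 0.9974)–(-0.885933, 0, 0.9974)  len=0.1616
  (v21,v24,v25) [+-+] → (-0.824097, -0.149291, 0.9974)–(-0.626423, -0.626423, 0.9974)  len=0.5165
  (v24,v28,v25) [--+] → (-0.477132, -0.688259, 0.9974)–(-0.626423, -0.626423, 0.9974)  len=0.1616
  (v25,v28,v29) [+-+] → (-0.477132, -0.688259, 0.9974)–(0, -0.885933, 0.9974)  len=0.5165
  (v28,v32,v29) [--+] → (0.149291, -0.824097, 0.9974)–(0, -0.885933, 0.9974)  len=0.1616
  (v29,v32,v33) [+-+] → (0.149291, -0.824097, 0.9974)–(0.626423, -0.626423, 0.9974)  len=0.5165
  (v32,v3,v33) [--+] → (0.688259, -0.477132, 0.9974)–(0.626423, -0.626423, 0.9974)  len=0.1616
  (v33,v3,v4) [+-+] → (0.688259, -0.477132, 0.9974)–(0.885933, 0, 0.9974)  len=0.5165

Chained into 1 loop(s):
  loop 1: 16 segments, perimeter = 5.4244
Total perimeter = 5.424

loops=1 perimeter=5.424


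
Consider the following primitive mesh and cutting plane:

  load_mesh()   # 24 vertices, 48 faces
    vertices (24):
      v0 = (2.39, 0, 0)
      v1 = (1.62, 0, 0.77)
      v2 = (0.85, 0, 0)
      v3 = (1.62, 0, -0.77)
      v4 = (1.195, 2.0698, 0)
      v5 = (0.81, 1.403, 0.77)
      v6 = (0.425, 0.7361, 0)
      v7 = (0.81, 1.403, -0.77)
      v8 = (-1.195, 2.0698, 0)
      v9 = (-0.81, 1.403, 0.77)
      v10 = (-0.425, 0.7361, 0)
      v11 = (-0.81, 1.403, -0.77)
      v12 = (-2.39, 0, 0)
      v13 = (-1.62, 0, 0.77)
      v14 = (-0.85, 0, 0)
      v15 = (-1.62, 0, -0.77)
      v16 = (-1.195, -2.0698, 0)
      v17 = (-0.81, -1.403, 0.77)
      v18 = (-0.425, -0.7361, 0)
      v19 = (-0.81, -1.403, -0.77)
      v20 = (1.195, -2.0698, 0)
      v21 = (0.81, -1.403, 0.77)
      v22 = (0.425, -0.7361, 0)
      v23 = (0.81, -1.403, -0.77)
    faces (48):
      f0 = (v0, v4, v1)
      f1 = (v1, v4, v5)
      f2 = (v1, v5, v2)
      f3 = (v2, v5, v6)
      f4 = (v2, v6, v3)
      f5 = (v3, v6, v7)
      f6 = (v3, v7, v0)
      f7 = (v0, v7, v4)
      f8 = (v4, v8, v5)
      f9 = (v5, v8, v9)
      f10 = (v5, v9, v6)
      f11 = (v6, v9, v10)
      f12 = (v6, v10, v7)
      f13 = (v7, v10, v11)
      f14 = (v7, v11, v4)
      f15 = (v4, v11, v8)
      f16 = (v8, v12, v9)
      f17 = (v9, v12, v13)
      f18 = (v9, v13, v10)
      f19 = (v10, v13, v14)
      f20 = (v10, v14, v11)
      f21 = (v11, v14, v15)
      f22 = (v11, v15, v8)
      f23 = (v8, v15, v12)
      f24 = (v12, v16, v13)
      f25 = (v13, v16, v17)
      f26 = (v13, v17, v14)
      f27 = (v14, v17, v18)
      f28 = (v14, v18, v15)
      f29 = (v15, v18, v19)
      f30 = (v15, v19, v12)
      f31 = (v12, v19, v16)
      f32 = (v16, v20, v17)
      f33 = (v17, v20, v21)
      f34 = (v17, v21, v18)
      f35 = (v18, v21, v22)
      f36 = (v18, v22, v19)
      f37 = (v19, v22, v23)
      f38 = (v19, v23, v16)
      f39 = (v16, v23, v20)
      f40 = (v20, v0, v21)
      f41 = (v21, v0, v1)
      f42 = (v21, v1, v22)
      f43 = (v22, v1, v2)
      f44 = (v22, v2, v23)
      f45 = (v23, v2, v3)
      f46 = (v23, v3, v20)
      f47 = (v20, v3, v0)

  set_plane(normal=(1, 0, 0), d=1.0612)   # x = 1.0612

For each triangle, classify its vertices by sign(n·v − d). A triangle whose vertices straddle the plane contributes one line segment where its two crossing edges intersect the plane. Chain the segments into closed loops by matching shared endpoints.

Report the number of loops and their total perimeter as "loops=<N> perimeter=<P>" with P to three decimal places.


loops=1 perimeter=9.906

Straddling triangles (18 of 48):
  (v1,v4,v5) [++-] → (1.0612, 1.83807, 0.2676)–(1.0612, 0.967897, 0.77)  len=1.0048
  (v1,v5,v2) [+--] → (1.0612, 0.967897, 0.77)–(1.0612, 0, 0.2112)  len=1.1176
  (v2,v6,v3) [--+] → (1.0612, 0.344211, -0.409936)–(1.0612, 0, -0.2112)  len=0.3975
  (v3,v6,v7) [+--] → (1.0612, 0.344211, -0.409936)–(1.0612, 0.967897, -0.77)  len=0.7202
  (v3,v7,v0) [+-+] → (1.0612, 0.967897, -0.77)–(1.0612, 1.17994, -0.64758)  len=0.2448
  (v0,v7,v4) [+-+] → (1.0612, 1.17994, -0.64758)–(1.0612, 1.83807, -0.2676)  len=0.7599
  (v4,v8,v5) [+--] → (1.0612, 2.0698, 0)–(1.0612, 1.83807, 0.2676)  len=0.3540
  (v7,v11,v4) [--+] → (1.0612, 2.0253, -0.0513845)–(1.0612, 1.83807, -0.2676)  len=0.2860
  (v4,v11,v8) [+--] → (1.0612, 2.0253, -0.0513845)–(1.0612, 2.0698, 0)  len=0.0680
  (v16,v20,v17) [-+-] → (1.0612, -2.0698, 0)–(1.0612, -2.0253, 0.0513845)  len=0.0680
  (v17,v20,v21) [-+-] → (1.0612, -2.0253, 0.0513845)–(1.0612, -1.83807, 0.2676)  len=0.2860
  (v16,v23,v20) [--+] → (1.0612, -1.83807, -0.2676)–(1.0612, -2.0698, 0)  len=0.3540
  (v20,v0,v21) [++-] → (1.0612, -1.17994, 0.64758)–(1.0612, -1.83807, 0.2676)  len=0.7599
  (v21,v0,v1) [-++] → (1.0612, -1.17994, 0.64758)–(1.0612, -0.967897, 0.77)  len=0.2448
  (v21,v1,v22) [-+-] → (1.0612, -0.967897, 0.77)–(1.0612, -0.344211, 0.409936)  len=0.7202
  (v22,v1,v2) [-+-] → (1.0612, -0.344211, 0.409936)–(1.0612, 0, 0.2112)  len=0.3975
  (v23,v2,v3) [--+] → (1.0612, 0, -0.2112)–(1.0612, -0.967897, -0.77)  len=1.1176
  (v23,v3,v20) [-++] → (1.0612, -0.967897, -0.77)–(1.0612, -1.83807, -0.2676)  len=1.0048

Chained into 1 loop(s):
  loop 1: 18 segments, perimeter = 9.9056
Total perimeter = 9.906


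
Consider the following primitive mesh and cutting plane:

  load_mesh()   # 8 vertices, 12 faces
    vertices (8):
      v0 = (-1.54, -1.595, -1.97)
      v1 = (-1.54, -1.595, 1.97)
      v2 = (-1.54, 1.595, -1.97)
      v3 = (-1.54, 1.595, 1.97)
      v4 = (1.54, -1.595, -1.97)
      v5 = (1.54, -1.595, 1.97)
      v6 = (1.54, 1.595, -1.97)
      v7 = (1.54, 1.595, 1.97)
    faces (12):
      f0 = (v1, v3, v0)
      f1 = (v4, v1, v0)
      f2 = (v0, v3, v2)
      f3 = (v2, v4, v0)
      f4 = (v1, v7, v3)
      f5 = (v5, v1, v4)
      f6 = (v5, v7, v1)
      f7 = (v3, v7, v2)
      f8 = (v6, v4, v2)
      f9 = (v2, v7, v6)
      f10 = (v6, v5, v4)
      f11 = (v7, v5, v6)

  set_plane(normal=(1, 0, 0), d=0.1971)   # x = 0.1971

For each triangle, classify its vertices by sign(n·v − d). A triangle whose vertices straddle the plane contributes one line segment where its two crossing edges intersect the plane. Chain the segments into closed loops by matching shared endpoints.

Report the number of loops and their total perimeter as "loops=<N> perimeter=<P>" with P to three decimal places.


Straddling triangles (8 of 12):
  (v4,v1,v0) [+--] → (0.1971, -1.595, -0.252134)–(0.1971, -1.595, -1.97)  len=1.7179
  (v2,v4,v0) [-+-] → (0.1971, -0.204139, -1.97)–(0.1971, -1.595, -1.97)  len=1.3909
  (v1,v7,v3) [-+-] → (0.1971, 0.204139, 1.97)–(0.1971, 1.595, 1.97)  len=1.3909
  (v5,v1,v4) [+-+] → (0.1971, -1.595, 1.97)–(0.1971, -1.595, -0.252134)  len=2.2221
  (v5,v7,v1) [++-] → (0.1971, 0.204139, 1.97)–(0.1971, -1.595, 1.97)  len=1.7991
  (v3,v7,v2) [-+-] → (0.1971, 1.595, 1.97)–(0.1971, 1.595, 0.252134)  len=1.7179
  (v6,v4,v2) [++-] → (0.1971, -0.204139, -1.97)–(0.1971, 1.595, -1.97)  len=1.7991
  (v2,v7,v6) [-++] → (0.1971, 1.595, 0.252134)–(0.1971, 1.595, -1.97)  len=2.2221

Chained into 1 loop(s):
  loop 1: 8 segments, perimeter = 14.2600
Total perimeter = 14.260

loops=1 perimeter=14.260


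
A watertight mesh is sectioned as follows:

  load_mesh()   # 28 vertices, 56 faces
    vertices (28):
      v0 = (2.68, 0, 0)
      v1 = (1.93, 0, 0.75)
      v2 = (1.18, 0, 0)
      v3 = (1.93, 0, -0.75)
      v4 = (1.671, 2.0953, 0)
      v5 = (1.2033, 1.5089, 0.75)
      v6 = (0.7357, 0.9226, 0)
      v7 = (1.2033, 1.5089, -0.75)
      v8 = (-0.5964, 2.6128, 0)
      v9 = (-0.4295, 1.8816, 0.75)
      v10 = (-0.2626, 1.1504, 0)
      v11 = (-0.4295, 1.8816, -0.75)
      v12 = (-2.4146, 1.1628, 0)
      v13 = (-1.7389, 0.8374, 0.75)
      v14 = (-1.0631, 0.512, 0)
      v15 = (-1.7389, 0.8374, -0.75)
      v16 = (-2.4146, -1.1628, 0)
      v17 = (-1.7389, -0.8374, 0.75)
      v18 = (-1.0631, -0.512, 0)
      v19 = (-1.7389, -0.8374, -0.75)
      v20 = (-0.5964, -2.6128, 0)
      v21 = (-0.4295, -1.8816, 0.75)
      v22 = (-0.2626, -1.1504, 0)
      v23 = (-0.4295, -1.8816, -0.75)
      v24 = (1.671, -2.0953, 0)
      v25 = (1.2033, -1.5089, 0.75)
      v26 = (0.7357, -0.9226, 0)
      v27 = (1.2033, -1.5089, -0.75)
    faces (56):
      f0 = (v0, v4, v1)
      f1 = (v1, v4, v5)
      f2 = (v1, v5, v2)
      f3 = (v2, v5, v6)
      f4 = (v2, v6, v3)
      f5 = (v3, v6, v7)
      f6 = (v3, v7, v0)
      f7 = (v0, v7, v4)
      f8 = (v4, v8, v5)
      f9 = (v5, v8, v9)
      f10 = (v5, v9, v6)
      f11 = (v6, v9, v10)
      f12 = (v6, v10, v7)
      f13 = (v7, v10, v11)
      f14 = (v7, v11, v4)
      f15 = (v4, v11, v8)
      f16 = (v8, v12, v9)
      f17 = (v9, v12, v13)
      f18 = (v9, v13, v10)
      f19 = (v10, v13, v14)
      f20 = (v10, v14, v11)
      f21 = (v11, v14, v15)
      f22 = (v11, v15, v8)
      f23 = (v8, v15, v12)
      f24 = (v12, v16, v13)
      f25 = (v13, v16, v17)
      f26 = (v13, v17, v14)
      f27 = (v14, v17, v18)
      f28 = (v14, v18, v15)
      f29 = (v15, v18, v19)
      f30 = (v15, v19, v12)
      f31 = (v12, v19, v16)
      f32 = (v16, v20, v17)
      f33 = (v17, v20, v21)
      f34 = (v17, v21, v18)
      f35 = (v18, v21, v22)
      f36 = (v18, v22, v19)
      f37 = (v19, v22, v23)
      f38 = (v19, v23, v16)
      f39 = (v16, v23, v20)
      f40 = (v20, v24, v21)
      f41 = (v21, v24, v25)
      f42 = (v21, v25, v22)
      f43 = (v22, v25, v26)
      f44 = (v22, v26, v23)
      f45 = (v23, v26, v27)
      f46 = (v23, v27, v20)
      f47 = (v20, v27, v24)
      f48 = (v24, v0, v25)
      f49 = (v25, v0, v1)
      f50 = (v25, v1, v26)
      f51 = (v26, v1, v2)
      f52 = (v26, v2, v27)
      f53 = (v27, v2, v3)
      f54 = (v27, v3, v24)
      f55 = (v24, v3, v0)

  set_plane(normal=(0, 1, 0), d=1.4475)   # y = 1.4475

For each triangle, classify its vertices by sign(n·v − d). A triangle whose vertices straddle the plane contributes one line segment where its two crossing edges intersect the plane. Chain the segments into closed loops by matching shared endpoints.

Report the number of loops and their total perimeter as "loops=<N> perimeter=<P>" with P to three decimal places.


Straddling triangles (18 of 56):
  (v0,v4,v1) [-+-] → (1.98295, 1.4475, 0)–(1.75107, 1.4475, 0.231876)  len=0.3279
  (v1,v4,v5) [-++] → (1.75107, 1.4475, 0.231876)–(1.23287, 1.4475, 0.75)  len=0.7328
  (v1,v5,v2) [-+-] → (1.23287, 1.4475, 0.75)–(1.20235, 1.4475, 0.719481)  len=0.0432
  (v2,v5,v6) [-+-] → (1.20235, 1.4475, 0.719481)–(1.15433, 1.4475, 0.671457)  len=0.0679
  (v3,v6,v7) [--+] → (1.15433, 1.4475, -0.671457)–(1.23287, 1.4475, -0.75)  len=0.1111
  (v3,v7,v0) [-+-] → (1.23287, 1.4475, -0.75)–(1.26339, 1.4475, -0.719481)  len=0.0432
  (v0,v7,v4) [-++] → (1.26339, 1.4475, -0.719481)–(1.98295, 1.4475, 0)  len=1.0176
  (v5,v9,v6) [++-] → (0.0979383, 1.4475, 0.410506)–(1.15433, 1.4475, 0.671457)  len=1.0881
  (v6,v9,v10) [-+-] → (0.0979383, 1.4475, 0.410506)–(-0.330415, 1.4475, 0.304739)  len=0.4412
  (v6,v10,v7) [--+] → (0.952237, 1.4475, -0.621548)–(1.15433, 1.4475, -0.671457)  len=0.2082
  (v7,v10,v11) [+-+] → (0.952237, 1.4475, -0.621548)–(-0.330415, 1.4475, -0.304739)  len=1.3212
  (v8,v12,v9) [+-+] → (-2.05761, 1.4475, 0)–(-1.62835, 1.4475, 0.297058)  len=0.5220
  (v9,v12,v13) [+--] → (-1.62835, 1.4475, 0.297058)–(-0.97385, 1.4475, 0.75)  len=0.7959
  (v9,v13,v10) [+--] → (-0.97385, 1.4475, 0.75)–(-0.330415, 1.4475, 0.304739)  len=0.7825
  (v10,v14,v11) [--+] → (-0.630322, 1.4475, -0.512285)–(-0.330415, 1.4475, -0.304739)  len=0.3647
  (v11,v14,v15) [+--] → (-0.630322, 1.4475, -0.512285)–(-0.97385, 1.4475, -0.75)  len=0.4178
  (v11,v15,v8) [+-+] → (-0.97385, 1.4475, -0.75)–(-1.34629, 1.4475, -0.492269)  len=0.4529
  (v8,v15,v12) [+--] → (-1.34629, 1.4475, -0.492269)–(-2.05761, 1.4475, 0)  len=0.8650

Chained into 1 loop(s):
  loop 1: 18 segments, perimeter = 9.6032
Total perimeter = 9.603

loops=1 perimeter=9.603


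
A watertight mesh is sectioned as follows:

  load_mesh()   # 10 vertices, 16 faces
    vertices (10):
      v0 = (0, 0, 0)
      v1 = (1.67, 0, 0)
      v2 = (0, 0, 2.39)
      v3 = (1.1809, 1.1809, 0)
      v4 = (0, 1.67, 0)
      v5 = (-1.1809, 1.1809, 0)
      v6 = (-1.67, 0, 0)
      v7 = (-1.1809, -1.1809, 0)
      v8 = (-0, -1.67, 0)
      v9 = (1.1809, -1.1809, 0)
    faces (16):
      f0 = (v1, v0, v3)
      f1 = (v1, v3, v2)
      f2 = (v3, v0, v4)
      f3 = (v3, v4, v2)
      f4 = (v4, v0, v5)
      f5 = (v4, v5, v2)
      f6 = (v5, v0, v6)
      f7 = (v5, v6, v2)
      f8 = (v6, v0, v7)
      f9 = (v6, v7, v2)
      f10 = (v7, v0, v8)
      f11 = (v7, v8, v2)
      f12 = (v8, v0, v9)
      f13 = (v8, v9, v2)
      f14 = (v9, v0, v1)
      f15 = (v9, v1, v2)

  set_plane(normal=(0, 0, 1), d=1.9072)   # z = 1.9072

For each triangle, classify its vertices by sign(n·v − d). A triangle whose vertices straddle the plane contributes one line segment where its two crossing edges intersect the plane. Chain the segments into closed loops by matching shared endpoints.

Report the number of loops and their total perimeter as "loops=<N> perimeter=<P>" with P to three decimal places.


loops=1 perimeter=2.066

Straddling triangles (8 of 16):
  (v1,v3,v2) [--+] → (0.238552, 0.238552, 1.9072)–(0.337354, 0, 1.9072)  len=0.2582
  (v3,v4,v2) [--+] → (0, 0.337354, 1.9072)–(0.238552, 0.238552, 1.9072)  len=0.2582
  (v4,v5,v2) [--+] → (-0.238552, 0.238552, 1.9072)–(0, 0.337354, 1.9072)  len=0.2582
  (v5,v6,v2) [--+] → (-0.337354, 0, 1.9072)–(-0.238552, 0.238552, 1.9072)  len=0.2582
  (v6,v7,v2) [--+] → (-0.238552, -0.238552, 1.9072)–(-0.337354, 0, 1.9072)  len=0.2582
  (v7,v8,v2) [--+] → (0, -0.337354, 1.9072)–(-0.238552, -0.238552, 1.9072)  len=0.2582
  (v8,v9,v2) [--+] → (0.238552, -0.238552, 1.9072)–(0, -0.337354, 1.9072)  len=0.2582
  (v9,v1,v2) [--+] → (0.337354, 0, 1.9072)–(0.238552, -0.238552, 1.9072)  len=0.2582

Chained into 1 loop(s):
  loop 1: 8 segments, perimeter = 2.0656
Total perimeter = 2.066


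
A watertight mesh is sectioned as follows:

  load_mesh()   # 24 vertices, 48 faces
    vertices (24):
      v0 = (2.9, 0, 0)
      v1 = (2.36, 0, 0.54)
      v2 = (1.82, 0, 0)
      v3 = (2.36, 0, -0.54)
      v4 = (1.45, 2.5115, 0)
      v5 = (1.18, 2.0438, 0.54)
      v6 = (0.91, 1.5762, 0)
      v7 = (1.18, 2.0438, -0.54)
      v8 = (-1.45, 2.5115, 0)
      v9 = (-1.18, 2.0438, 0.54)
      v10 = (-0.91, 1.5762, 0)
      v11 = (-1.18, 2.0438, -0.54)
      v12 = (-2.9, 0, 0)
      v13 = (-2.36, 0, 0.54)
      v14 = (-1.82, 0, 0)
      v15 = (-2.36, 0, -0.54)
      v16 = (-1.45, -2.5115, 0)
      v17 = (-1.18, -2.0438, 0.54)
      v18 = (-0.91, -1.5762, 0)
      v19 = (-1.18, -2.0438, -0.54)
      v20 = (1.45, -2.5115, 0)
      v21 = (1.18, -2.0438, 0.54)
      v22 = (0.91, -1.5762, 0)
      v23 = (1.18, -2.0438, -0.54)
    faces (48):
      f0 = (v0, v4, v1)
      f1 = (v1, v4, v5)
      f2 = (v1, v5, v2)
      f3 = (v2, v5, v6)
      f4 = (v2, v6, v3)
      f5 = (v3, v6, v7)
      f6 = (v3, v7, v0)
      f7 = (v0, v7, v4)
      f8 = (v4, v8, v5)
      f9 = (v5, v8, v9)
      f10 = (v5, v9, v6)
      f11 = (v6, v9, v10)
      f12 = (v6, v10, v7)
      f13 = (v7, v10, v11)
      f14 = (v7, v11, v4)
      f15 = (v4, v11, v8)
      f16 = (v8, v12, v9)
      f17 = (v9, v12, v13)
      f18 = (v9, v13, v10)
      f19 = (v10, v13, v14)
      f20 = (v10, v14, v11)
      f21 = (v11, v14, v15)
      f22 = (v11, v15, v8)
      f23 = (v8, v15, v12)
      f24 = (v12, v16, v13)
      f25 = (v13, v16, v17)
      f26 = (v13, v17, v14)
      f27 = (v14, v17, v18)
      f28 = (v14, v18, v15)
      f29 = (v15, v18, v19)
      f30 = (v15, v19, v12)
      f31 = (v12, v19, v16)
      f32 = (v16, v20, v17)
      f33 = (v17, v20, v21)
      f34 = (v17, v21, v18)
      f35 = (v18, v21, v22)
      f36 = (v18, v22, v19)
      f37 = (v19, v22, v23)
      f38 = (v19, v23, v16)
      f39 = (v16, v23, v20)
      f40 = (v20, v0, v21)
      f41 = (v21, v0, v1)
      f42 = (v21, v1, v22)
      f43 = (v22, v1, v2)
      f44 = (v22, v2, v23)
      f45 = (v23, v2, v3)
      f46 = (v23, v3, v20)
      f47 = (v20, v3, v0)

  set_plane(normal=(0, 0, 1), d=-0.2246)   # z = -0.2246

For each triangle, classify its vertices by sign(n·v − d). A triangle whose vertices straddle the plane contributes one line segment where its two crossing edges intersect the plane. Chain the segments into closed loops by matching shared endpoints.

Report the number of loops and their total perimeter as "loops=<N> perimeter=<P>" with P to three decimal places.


Straddling triangles (24 of 48):
  (v2,v6,v3) [++-] → (1.51309, 0.920618, -0.2246)–(2.0446, 0, -0.2246)  len=1.0630
  (v3,v6,v7) [-+-] → (1.51309, 0.920618, -0.2246)–(1.0223, 1.77069, -0.2246)  len=0.9816
  (v3,v7,v0) [--+] → (2.18461, 0.850069, -0.2246)–(2.6754, 0, -0.2246)  len=0.9816
  (v0,v7,v4) [+-+] → (2.18461, 0.850069, -0.2246)–(1.3377, 2.31697, -0.2246)  len=1.6938
  (v6,v10,v7) [++-] → (-0.0407148, 1.77069, -0.2246)–(1.0223, 1.77069, -0.2246)  len=1.0630
  (v7,v10,v11) [-+-] → (-0.0407148, 1.77069, -0.2246)–(-1.0223, 1.77069, -0.2246)  len=0.9816
  (v7,v11,v4) [--+] → (0.356115, 2.31697, -0.2246)–(1.3377, 2.31697, -0.2246)  len=0.9816
  (v4,v11,v8) [+-+] → (0.356115, 2.31697, -0.2246)–(-1.3377, 2.31697, -0.2246)  len=1.6938
  (v10,v14,v11) [++-] → (-1.55381, 0.850069, -0.2246)–(-1.0223, 1.77069, -0.2246)  len=1.0630
  (v11,v14,v15) [-+-] → (-1.55381, 0.850069, -0.2246)–(-2.0446, 0, -0.2246)  len=0.9816
  (v11,v15,v8) [--+] → (-1.82849, 1.4669, -0.2246)–(-1.3377, 2.31697, -0.2246)  len=0.9816
  (v8,v15,v12) [+-+] → (-1.82849, 1.4669, -0.2246)–(-2.6754, 0, -0.2246)  len=1.6938
  (v14,v18,v15) [++-] → (-1.51309, -0.920618, -0.2246)–(-2.0446, 0, -0.2246)  len=1.0630
  (v15,v18,v19) [-+-] → (-1.51309, -0.920618, -0.2246)–(-1.0223, -1.77069, -0.2246)  len=0.9816
  (v15,v19,v12) [--+] → (-2.18461, -0.850069, -0.2246)–(-2.6754, 0, -0.2246)  len=0.9816
  (v12,v19,v16) [+-+] → (-2.18461, -0.850069, -0.2246)–(-1.3377, -2.31697, -0.2246)  len=1.6938
  (v18,v22,v19) [++-] → (0.0407148, -1.77069, -0.2246)–(-1.0223, -1.77069, -0.2246)  len=1.0630
  (v19,v22,v23) [-+-] → (0.0407148, -1.77069, -0.2246)–(1.0223, -1.77069, -0.2246)  len=0.9816
  (v19,v23,v16) [--+] → (-0.356115, -2.31697, -0.2246)–(-1.3377, -2.31697, -0.2246)  len=0.9816
  (v16,v23,v20) [+-+] → (-0.356115, -2.31697, -0.2246)–(1.3377, -2.31697, -0.2246)  len=1.6938
  (v22,v2,v23) [++-] → (1.55381, -0.850069, -0.2246)–(1.0223, -1.77069, -0.2246)  len=1.0630
  (v23,v2,v3) [-+-] → (1.55381, -0.850069, -0.2246)–(2.0446, 0, -0.2246)  len=0.9816
  (v23,v3,v20) [--+] → (1.82849, -1.4669, -0.2246)–(1.3377, -2.31697, -0.2246)  len=0.9816
  (v20,v3,v0) [+-+] → (1.82849, -1.4669, -0.2246)–(2.6754, 0, -0.2246)  len=1.6938

Chained into 2 loop(s):
  loop 1: 12 segments, perimeter = 12.2676
  loop 2: 12 segments, perimeter = 16.0524
Total perimeter = 28.320

loops=2 perimeter=28.320


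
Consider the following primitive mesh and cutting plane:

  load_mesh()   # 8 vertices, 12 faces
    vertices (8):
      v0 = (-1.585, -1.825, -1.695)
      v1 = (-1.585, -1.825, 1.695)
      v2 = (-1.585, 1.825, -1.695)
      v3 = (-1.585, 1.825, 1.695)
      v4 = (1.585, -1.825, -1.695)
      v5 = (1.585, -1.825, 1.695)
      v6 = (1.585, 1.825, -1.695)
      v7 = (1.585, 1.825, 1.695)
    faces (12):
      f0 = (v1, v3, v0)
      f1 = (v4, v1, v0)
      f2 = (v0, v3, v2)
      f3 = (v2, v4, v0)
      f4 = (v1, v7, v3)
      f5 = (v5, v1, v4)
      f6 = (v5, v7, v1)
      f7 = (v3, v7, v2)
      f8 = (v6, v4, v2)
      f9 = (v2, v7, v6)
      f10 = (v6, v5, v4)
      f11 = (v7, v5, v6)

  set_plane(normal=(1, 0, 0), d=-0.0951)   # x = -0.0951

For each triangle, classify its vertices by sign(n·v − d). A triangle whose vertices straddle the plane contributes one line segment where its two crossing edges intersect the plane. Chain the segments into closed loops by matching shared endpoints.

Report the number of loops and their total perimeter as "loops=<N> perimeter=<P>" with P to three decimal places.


Straddling triangles (8 of 12):
  (v4,v1,v0) [+--] → (-0.0951, -1.825, 0.1017)–(-0.0951, -1.825, -1.695)  len=1.7967
  (v2,v4,v0) [-+-] → (-0.0951, 0.1095, -1.695)–(-0.0951, -1.825, -1.695)  len=1.9345
  (v1,v7,v3) [-+-] → (-0.0951, -0.1095, 1.695)–(-0.0951, 1.825, 1.695)  len=1.9345
  (v5,v1,v4) [+-+] → (-0.0951, -1.825, 1.695)–(-0.0951, -1.825, 0.1017)  len=1.5933
  (v5,v7,v1) [++-] → (-0.0951, -0.1095, 1.695)–(-0.0951, -1.825, 1.695)  len=1.7155
  (v3,v7,v2) [-+-] → (-0.0951, 1.825, 1.695)–(-0.0951, 1.825, -0.1017)  len=1.7967
  (v6,v4,v2) [++-] → (-0.0951, 0.1095, -1.695)–(-0.0951, 1.825, -1.695)  len=1.7155
  (v2,v7,v6) [-++] → (-0.0951, 1.825, -0.1017)–(-0.0951, 1.825, -1.695)  len=1.5933

Chained into 1 loop(s):
  loop 1: 8 segments, perimeter = 14.0800
Total perimeter = 14.080

loops=1 perimeter=14.080


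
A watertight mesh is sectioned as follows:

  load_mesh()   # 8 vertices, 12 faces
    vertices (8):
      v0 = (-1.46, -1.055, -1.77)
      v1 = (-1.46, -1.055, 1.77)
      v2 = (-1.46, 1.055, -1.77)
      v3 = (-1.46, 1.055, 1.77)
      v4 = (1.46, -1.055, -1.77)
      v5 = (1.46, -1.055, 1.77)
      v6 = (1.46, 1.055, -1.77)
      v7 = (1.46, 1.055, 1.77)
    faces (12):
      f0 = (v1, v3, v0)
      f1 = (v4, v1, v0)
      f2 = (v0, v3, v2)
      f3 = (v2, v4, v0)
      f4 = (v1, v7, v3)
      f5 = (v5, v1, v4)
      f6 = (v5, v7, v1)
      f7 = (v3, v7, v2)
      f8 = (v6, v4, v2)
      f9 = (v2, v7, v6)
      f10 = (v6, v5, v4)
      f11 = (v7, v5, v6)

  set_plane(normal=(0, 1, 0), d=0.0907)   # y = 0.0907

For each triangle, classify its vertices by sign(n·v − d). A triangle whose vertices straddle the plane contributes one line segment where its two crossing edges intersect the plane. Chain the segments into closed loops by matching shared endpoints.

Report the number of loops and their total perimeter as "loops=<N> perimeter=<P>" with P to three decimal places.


loops=1 perimeter=12.920

Straddling triangles (8 of 12):
  (v1,v3,v0) [-+-] → (-1.46, 0.0907, 1.77)–(-1.46, 0.0907, 0.15217)  len=1.6178
  (v0,v3,v2) [-++] → (-1.46, 0.0907, 0.15217)–(-1.46, 0.0907, -1.77)  len=1.9222
  (v2,v4,v0) [+--] → (-0.125518, 0.0907, -1.77)–(-1.46, 0.0907, -1.77)  len=1.3345
  (v1,v7,v3) [-++] → (0.125518, 0.0907, 1.77)–(-1.46, 0.0907, 1.77)  len=1.5855
  (v5,v7,v1) [-+-] → (1.46, 0.0907, 1.77)–(0.125518, 0.0907, 1.77)  len=1.3345
  (v6,v4,v2) [+-+] → (1.46, 0.0907, -1.77)–(-0.125518, 0.0907, -1.77)  len=1.5855
  (v6,v5,v4) [+--] → (1.46, 0.0907, -0.15217)–(1.46, 0.0907, -1.77)  len=1.6178
  (v7,v5,v6) [+-+] → (1.46, 0.0907, 1.77)–(1.46, 0.0907, -0.15217)  len=1.9222

Chained into 1 loop(s):
  loop 1: 8 segments, perimeter = 12.9200
Total perimeter = 12.920


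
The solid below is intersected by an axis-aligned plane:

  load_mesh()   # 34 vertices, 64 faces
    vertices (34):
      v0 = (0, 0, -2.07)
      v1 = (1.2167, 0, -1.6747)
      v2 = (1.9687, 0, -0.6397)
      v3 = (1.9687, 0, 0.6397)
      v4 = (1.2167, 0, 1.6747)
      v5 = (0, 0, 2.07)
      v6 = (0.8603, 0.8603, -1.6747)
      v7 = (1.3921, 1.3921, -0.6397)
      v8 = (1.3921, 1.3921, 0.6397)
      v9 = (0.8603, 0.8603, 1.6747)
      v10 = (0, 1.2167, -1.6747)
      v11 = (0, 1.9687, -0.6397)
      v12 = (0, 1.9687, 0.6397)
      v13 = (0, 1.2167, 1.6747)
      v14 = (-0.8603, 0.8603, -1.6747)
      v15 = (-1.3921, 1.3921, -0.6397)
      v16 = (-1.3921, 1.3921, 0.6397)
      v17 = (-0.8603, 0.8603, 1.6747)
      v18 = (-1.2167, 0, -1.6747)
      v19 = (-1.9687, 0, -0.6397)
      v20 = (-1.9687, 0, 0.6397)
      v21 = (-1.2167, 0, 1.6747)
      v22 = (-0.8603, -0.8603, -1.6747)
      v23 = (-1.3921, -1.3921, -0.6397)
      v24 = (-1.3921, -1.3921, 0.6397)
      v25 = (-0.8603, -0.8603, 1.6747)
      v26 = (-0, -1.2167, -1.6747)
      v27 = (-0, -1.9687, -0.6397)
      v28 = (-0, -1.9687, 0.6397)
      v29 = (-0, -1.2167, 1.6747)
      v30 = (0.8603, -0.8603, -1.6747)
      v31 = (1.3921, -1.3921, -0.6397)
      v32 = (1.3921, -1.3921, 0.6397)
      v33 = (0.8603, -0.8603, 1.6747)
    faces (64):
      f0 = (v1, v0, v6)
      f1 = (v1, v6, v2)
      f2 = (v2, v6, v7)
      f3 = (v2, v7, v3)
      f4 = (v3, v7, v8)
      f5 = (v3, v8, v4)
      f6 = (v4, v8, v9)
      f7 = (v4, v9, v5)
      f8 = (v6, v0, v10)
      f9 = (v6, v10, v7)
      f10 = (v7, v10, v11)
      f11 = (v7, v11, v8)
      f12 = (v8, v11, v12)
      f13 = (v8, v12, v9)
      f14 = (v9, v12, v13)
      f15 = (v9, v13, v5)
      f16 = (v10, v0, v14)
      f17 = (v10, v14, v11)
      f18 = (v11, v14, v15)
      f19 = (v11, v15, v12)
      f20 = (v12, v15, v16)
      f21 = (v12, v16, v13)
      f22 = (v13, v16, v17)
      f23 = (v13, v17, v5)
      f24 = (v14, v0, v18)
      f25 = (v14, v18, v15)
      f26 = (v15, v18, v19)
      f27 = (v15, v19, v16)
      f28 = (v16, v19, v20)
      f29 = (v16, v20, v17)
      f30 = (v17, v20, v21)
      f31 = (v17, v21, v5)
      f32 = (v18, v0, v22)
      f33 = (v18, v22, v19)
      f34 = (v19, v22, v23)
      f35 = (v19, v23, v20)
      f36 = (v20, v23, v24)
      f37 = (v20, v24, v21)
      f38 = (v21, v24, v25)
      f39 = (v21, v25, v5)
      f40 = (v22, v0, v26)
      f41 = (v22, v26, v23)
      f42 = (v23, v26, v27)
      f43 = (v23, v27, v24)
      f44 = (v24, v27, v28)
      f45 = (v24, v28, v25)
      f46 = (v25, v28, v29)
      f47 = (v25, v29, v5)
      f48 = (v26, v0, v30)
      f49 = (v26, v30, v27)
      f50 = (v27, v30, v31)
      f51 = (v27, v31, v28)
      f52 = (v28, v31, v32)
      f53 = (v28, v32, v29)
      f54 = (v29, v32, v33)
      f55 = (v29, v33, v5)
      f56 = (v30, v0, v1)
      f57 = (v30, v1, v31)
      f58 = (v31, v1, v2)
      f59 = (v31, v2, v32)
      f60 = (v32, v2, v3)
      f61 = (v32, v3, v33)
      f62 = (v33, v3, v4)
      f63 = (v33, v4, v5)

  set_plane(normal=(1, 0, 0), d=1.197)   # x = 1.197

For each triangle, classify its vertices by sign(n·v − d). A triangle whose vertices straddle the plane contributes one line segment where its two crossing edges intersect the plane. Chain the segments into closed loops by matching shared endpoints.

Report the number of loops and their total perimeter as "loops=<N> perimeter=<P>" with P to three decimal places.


loops=1 perimeter=9.921

Straddling triangles (20 of 64):
  (v1,v0,v6) [+--] → (1.197, 0, -1.6811)–(1.197, 0.0475531, -1.6747)  len=0.0480
  (v1,v6,v2) [+-+] → (1.197, 0.0475531, -1.6747)–(1.197, 0.598966, -1.3603)  len=0.6347
  (v2,v6,v7) [+-+] → (1.197, 0.598966, -1.3603)–(1.197, 1.197, -1.01941)  len=0.6884
  (v4,v8,v9) [++-] → (1.197, 1.197, 1.01941)–(1.197, 0.0475531, 1.6747)  len=1.3231
  (v4,v9,v5) [+--] → (1.197, 0.0475531, 1.6747)–(1.197, 0, 1.6811)  len=0.0480
  (v6,v10,v7) [--+] → (1.197, 1.36752, -0.784753)–(1.197, 1.197, -1.01941)  len=0.2901
  (v7,v10,v11) [+--] → (1.197, 1.36752, -0.784753)–(1.197, 1.47291, -0.6397)  len=0.1793
  (v7,v11,v8) [+-+] → (1.197, 1.47291, -0.6397)–(1.197, 1.47291, 0.460395)  len=1.1001
  (v8,v11,v12) [+--] → (1.197, 1.47291, 0.460395)–(1.197, 1.47291, 0.6397)  len=0.1793
  (v8,v12,v9) [+--] → (1.197, 1.47291, 0.6397)–(1.197, 1.197, 1.01941)  len=0.4694
  (v27,v30,v31) [--+] → (1.197, -1.197, -1.01941)–(1.197, -1.47291, -0.6397)  len=0.4694
  (v27,v31,v28) [-+-] → (1.197, -1.47291, -0.6397)–(1.197, -1.47291, -0.460395)  len=0.1793
  (v28,v31,v32) [-++] → (1.197, -1.47291, -0.460395)–(1.197, -1.47291, 0.6397)  len=1.1001
  (v28,v32,v29) [-+-] → (1.197, -1.47291, 0.6397)–(1.197, -1.36752, 0.784753)  len=0.1793
  (v29,v32,v33) [-+-] → (1.197, -1.36752, 0.784753)–(1.197, -1.197, 1.01941)  len=0.2901
  (v30,v0,v1) [--+] → (1.197, 0, -1.6811)–(1.197, -0.0475531, -1.6747)  len=0.0480
  (v30,v1,v31) [-++] → (1.197, -0.0475531, -1.6747)–(1.197, -1.197, -1.01941)  len=1.3231
  (v32,v3,v33) [++-] → (1.197, -0.598966, 1.3603)–(1.197, -1.197, 1.01941)  len=0.6884
  (v33,v3,v4) [-++] → (1.197, -0.598966, 1.3603)–(1.197, -0.0475531, 1.6747)  len=0.6347
  (v33,v4,v5) [-+-] → (1.197, -0.0475531, 1.6747)–(1.197, 0, 1.6811)  len=0.0480

Chained into 1 loop(s):
  loop 1: 20 segments, perimeter = 9.9207
Total perimeter = 9.921


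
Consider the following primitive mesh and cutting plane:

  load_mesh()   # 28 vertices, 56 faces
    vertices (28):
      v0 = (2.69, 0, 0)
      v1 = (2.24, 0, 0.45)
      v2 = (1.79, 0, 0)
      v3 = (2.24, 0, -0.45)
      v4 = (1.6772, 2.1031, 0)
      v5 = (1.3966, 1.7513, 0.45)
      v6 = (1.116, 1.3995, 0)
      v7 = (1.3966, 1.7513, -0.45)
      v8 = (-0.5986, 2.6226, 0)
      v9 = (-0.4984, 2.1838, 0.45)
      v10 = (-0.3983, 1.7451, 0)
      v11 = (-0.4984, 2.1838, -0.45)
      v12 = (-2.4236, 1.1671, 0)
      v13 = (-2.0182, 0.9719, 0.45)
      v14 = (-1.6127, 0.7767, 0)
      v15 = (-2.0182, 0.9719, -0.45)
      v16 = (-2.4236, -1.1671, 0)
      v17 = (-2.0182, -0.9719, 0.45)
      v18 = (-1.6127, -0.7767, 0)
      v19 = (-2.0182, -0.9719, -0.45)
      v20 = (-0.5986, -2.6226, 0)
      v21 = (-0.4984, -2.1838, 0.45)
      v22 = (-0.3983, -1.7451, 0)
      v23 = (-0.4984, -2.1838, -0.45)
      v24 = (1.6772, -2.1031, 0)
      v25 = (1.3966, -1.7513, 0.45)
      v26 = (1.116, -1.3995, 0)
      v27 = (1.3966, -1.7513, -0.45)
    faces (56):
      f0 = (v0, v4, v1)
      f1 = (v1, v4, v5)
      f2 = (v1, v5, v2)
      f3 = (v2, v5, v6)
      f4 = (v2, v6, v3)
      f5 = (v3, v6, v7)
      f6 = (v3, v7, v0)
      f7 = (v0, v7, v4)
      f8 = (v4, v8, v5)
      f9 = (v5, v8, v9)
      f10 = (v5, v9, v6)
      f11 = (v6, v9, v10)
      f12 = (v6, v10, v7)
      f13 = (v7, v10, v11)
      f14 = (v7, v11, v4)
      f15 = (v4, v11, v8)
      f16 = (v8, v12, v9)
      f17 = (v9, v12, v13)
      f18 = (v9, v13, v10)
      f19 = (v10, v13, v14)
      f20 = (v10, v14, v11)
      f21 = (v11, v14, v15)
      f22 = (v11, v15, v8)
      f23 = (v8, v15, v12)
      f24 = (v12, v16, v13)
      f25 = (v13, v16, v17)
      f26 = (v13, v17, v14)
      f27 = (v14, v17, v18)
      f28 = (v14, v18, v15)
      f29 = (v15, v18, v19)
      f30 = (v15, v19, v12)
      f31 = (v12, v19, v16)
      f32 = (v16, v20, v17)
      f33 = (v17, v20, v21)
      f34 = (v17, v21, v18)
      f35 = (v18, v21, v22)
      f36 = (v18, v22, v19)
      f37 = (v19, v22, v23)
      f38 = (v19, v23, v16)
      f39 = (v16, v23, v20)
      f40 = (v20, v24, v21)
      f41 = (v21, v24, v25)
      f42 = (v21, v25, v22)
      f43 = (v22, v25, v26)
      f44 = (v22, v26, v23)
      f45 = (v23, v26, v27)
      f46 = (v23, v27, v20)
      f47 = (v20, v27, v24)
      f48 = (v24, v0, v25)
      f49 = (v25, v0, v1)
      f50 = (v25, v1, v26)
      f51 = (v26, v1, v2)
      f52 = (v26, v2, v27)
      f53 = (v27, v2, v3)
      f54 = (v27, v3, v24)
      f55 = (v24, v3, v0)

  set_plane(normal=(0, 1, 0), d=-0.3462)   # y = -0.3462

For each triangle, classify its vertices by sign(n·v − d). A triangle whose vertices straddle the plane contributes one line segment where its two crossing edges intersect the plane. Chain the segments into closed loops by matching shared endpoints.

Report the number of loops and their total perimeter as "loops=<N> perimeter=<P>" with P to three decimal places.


Straddling triangles (16 of 56):
  (v12,v16,v13) [+-+] → (-2.4236, -0.3462, 0)–(-2.26802, -0.3462, 0.1727)  len=0.2324
  (v13,v16,v17) [+--] → (-2.26802, -0.3462, 0.1727)–(-2.0182, -0.3462, 0.45)  len=0.3732
  (v13,v17,v14) [+-+] → (-2.0182, -0.3462, 0.45)–(-1.8731, -0.3462, 0.288977)  len=0.2168
  (v14,v17,v18) [+--] → (-1.8731, -0.3462, 0.288977)–(-1.6127, -0.3462, 0)  len=0.3890
  (v14,v18,v15) [+-+] → (-1.6127, -0.3462, 0)–(-1.71253, -0.3462, -0.110789)  len=0.1491
  (v15,v18,v19) [+--] → (-1.71253, -0.3462, -0.110789)–(-2.0182, -0.3462, -0.45)  len=0.4566
  (v15,v19,v12) [+-+] → (-2.0182, -0.3462, -0.45)–(-2.13679, -0.3462, -0.318366)  len=0.1772
  (v12,v19,v16) [+--] → (-2.13679, -0.3462, -0.318366)–(-2.4236, -0.3462, 0)  len=0.4285
  (v24,v0,v25) [-+-] → (2.52328, -0.3462, 0)–(2.43432, -0.3462, 0.0889568)  len=0.1258
  (v25,v0,v1) [-++] → (2.43432, -0.3462, 0.0889568)–(2.07328, -0.3462, 0.45)  len=0.5106
  (v25,v1,v26) [-+-] → (2.07328, -0.3462, 0.45)–(1.96195, -0.3462, 0.338682)  len=0.1574
  (v26,v1,v2) [-++] → (1.96195, -0.3462, 0.338682)–(1.62327, -0.3462, 0)  len=0.4790
  (v26,v2,v27) [-+-] → (1.62327, -0.3462, 0)–(1.71223, -0.3462, -0.0889568)  len=0.1258
  (v27,v2,v3) [-++] → (1.71223, -0.3462, -0.0889568)–(2.07328, -0.3462, -0.45)  len=0.5106
  (v27,v3,v24) [-+-] → (2.07328, -0.3462, -0.45)–(2.14736, -0.3462, -0.375924)  len=0.1048
  (v24,v3,v0) [-++] → (2.14736, -0.3462, -0.375924)–(2.52328, -0.3462, 0)  len=0.5316

Chained into 2 loop(s):
  loop 1: 8 segments, perimeter = 2.4229
  loop 2: 8 segments, perimeter = 2.5456
Total perimeter = 4.968

loops=2 perimeter=4.968
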